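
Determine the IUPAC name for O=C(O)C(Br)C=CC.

Counting along the main chain through the –COOH group and the multiple bond gives 5 carbons: the parent is pentane.
The highest-priority functional group is a carboxylic acid (terminal –COOH), so the name ends in -oic acid.
The chain contains a C=C double bond, so the unsaturation ending is -ene.
Choose the numbering such that the carboxylic acid carbon is C-1 by definition.
That gives the double bond between C-3 and C-4; a bromo group at C-2.
Assembling the pieces gives 2-bromopent-3-enoic acid.

2-bromopent-3-enoic acid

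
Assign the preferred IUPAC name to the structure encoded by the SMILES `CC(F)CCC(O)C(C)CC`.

7-fluoro-3-methyloctan-4-ol

The longest chain bearing the –OH group is 8 carbons long (octane).
The principal characteristic group is an alcohol (–OH), named with the suffix -ol.
Number the chain so that numbering from this end puts the hydroxyl group at C-4 rather than C-5.
With this numbering: the hydroxyl at C-4; a fluoro group at C-7; a methyl group at C-3.
The substituents are ordered alphabetically, ignoring any di-/tri- multipliers.
Putting it together: 7-fluoro-3-methyloctan-4-ol.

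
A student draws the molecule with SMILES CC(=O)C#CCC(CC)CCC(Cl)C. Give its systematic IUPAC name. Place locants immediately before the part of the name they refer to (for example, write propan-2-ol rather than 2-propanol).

Counting along the main chain through the carbonyl and the multiple bond gives 10 carbons: the parent is decane.
The highest-priority functional group is a ketone (C=O on an internal carbon), so the name ends in -one.
A C≡C triple bond in the chain gives the infix -yne-.
Choose the numbering such that numbering from this end puts the carbonyl group at C-2 rather than C-9.
With this numbering: the carbonyl at C-2; the triple bond between C-3 and C-4; a chloro group at C-9; an ethyl group at C-6.
Substituent prefixes are cited in alphabetical order (multiplying prefixes like di-/tri- are ignored for ordering).
Putting it together: 9-chloro-6-ethyldec-3-yn-2-one.

9-chloro-6-ethyldec-3-yn-2-one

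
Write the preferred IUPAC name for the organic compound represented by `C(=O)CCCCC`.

hexanal

The longest chain bearing the –CHO group is 6 carbons long (hexane).
The highest-priority functional group is an aldehyde (terminal –CHO), so the name ends in -al.
The numbering direction is chosen so that the aldehyde carbon is C-1 by definition.
The name is hexanal.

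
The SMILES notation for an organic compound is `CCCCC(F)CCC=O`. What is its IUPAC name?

Counting along the main chain through the –CHO group gives 8 carbons: the parent is octane.
An aldehyde (terminal –CHO) is the principal characteristic group, giving the suffix -al.
The numbering direction is chosen so that the aldehyde carbon is C-1 by definition.
This places a fluoro group at C-4.
Putting it together: 4-fluorooctanal.

4-fluorooctanal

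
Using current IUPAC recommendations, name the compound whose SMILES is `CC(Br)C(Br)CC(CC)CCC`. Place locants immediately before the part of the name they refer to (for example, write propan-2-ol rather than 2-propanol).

2,3-dibromo-5-ethyloctane

The longest carbon chain is 8 atoms: the parent is octane.
Choose the numbering such that the substituent locant set {2,3,5} is lower than {4,6,7} at the first point of difference.
This places bromo groups at C-2 and C-3; an ethyl group at C-5.
The substituents are ordered alphabetically, ignoring any di-/tri- multipliers.
The name is 2,3-dibromo-5-ethyloctane.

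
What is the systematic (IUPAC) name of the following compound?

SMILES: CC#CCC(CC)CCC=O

The longest chain bearing the –CHO group and the multiple bond is 8 carbons long (octane).
The principal characteristic group is an aldehyde (terminal –CHO), named with the suffix -al.
The chain contains a C≡C triple bond, so the unsaturation ending is -yne.
The numbering direction is chosen so that the aldehyde carbon is C-1 by definition.
That gives the triple bond between C-6 and C-7; an ethyl group at C-4.
Assembling the pieces gives 4-ethyloct-6-ynal.

4-ethyloct-6-ynal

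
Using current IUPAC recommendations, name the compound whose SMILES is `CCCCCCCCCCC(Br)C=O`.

2-bromododecanal

Counting along the main chain through the –CHO group gives 12 carbons: the parent is dodecane.
An aldehyde (terminal –CHO) is the principal characteristic group, giving the suffix -al.
Choose the numbering such that the aldehyde carbon is C-1 by definition.
With this numbering: a bromo group at C-2.
Assembling the pieces gives 2-bromododecanal.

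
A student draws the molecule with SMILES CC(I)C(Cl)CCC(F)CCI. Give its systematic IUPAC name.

6-chloro-3-fluoro-1,7-diiodooctane

The parent chain contains 8 carbons (octane).
The numbering direction is chosen so that the substituent locant set {1,3,6,7} is lower than {2,3,6,8} at the first point of difference.
This places a chloro group at C-6; a fluoro group at C-3; iodo groups at C-1 and C-7.
The substituents are ordered alphabetically, ignoring any di-/tri- multipliers.
Assembling the pieces gives 6-chloro-3-fluoro-1,7-diiodooctane.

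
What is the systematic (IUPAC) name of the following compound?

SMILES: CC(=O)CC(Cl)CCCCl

4,7-dichloroheptan-2-one

Counting along the main chain through the carbonyl gives 7 carbons: the parent is heptane.
A ketone (C=O on an internal carbon) is the principal characteristic group, giving the suffix -one.
Choose the numbering such that numbering from this end puts the carbonyl group at C-2 rather than C-6.
That gives the carbonyl at C-2; chloro groups at C-4 and C-7.
Assembling the pieces gives 4,7-dichloroheptan-2-one.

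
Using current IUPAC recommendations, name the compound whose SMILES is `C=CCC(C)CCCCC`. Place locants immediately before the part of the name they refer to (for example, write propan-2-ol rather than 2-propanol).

4-methylnon-1-ene

The longest chain bearing the multiple bond is 9 carbons long (nonane).
A C=C double bond in the chain gives the infix -ene-.
Choose the numbering such that numbering from this end puts the double bond at C-1 rather than C-8.
That gives the double bond between C-1 and C-2; a methyl group at C-4.
The name is 4-methylnon-1-ene.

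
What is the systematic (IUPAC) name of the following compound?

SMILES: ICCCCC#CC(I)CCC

The longest carbon chain that includes the multiple bond has 10 carbons, so the parent hydride is decane.
The chain contains a C≡C triple bond, so the unsaturation ending is -yne.
Choose the numbering such that the substituent locant set {1,7} is lower than {4,10} at the first point of difference.
That gives the triple bond between C-5 and C-6; iodo groups at C-1 and C-7.
Assembling the pieces gives 1,7-diiododec-5-yne.

1,7-diiododec-5-yne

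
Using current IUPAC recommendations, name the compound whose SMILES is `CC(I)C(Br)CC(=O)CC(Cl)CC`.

3-bromo-7-chloro-2-iodononan-5-one

Counting along the main chain through the carbonyl gives 9 carbons: the parent is nonane.
The principal characteristic group is a ketone (C=O on an internal carbon), named with the suffix -one.
The numbering direction is chosen so that the substituent locant set {2,3,7} is lower than {3,7,8} at the first point of difference.
With this numbering: the carbonyl at C-5; a bromo group at C-3; a chloro group at C-7; an iodo group at C-2.
Substituent prefixes are cited in alphabetical order (multiplying prefixes like di-/tri- are ignored for ordering).
Assembling the pieces gives 3-bromo-7-chloro-2-iodononan-5-one.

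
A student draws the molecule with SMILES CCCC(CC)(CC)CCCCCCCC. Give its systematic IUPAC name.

4,4-diethyldodecane

The longest carbon chain is 12 atoms: the parent is dodecane.
Choose the numbering such that the substituent locant set {4,4} is lower than {9,9} at the first point of difference.
With this numbering: two ethyl groups at C-4.
The name is 4,4-diethyldodecane.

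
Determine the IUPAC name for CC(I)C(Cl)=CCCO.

4-chloro-5-iodohex-3-en-1-ol

The longest carbon chain that includes the –OH group and the multiple bond has 6 carbons, so the parent hydride is hexane.
An alcohol (–OH) is the principal characteristic group, giving the suffix -ol.
There is one C=C double bond, indicated by the ending -ene.
Number the chain so that numbering from this end puts the hydroxyl group at C-1 rather than C-6.
This places the hydroxyl at C-1; the double bond between C-3 and C-4; a chloro group at C-4; an iodo group at C-5.
Substituent prefixes are cited in alphabetical order (multiplying prefixes like di-/tri- are ignored for ordering).
Putting it together: 4-chloro-5-iodohex-3-en-1-ol.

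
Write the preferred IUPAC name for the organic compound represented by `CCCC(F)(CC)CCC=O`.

4-ethyl-4-fluoroheptanal

The longest chain bearing the –CHO group is 7 carbons long (heptane).
The principal characteristic group is an aldehyde (terminal –CHO), named with the suffix -al.
Choose the numbering such that the aldehyde carbon is C-1 by definition.
With this numbering: an ethyl group at C-4; a fluoro group at C-4.
The substituents are ordered alphabetically, ignoring any di-/tri- multipliers.
Assembling the pieces gives 4-ethyl-4-fluoroheptanal.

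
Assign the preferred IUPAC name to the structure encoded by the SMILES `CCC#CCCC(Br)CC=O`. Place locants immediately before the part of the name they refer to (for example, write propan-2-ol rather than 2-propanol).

3-bromonon-6-ynal

The longest chain bearing the –CHO group and the multiple bond is 9 carbons long (nonane).
The principal characteristic group is an aldehyde (terminal –CHO), named with the suffix -al.
A C≡C triple bond in the chain gives the infix -yne-.
Choose the numbering such that the aldehyde carbon is C-1 by definition.
That gives the triple bond between C-6 and C-7; a bromo group at C-3.
Assembling the pieces gives 3-bromonon-6-ynal.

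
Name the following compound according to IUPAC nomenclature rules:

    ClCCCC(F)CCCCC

The longest carbon chain is 9 atoms: the parent is nonane.
Number the chain so that the substituent locant set {1,4} is lower than {6,9} at the first point of difference.
With this numbering: a chloro group at C-1; a fluoro group at C-4.
Substituent prefixes are cited in alphabetical order (multiplying prefixes like di-/tri- are ignored for ordering).
The name is 1-chloro-4-fluorononane.

1-chloro-4-fluorononane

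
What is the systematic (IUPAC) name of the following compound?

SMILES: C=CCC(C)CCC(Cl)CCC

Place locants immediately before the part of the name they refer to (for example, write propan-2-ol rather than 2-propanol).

The longest carbon chain that includes the multiple bond has 10 carbons, so the parent hydride is decane.
A C=C double bond in the chain gives the infix -ene-.
Number the chain so that numbering from this end puts the double bond at C-1 rather than C-9.
This places the double bond between C-1 and C-2; a chloro group at C-7; a methyl group at C-4.
Prefixes are listed alphabetically: chloro, methyl.
Putting it together: 7-chloro-4-methyldec-1-ene.

7-chloro-4-methyldec-1-ene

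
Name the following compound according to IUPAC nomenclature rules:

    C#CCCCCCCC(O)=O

Counting along the main chain through the –COOH group and the multiple bond gives 9 carbons: the parent is nonane.
The highest-priority functional group is a carboxylic acid (terminal –COOH), so the name ends in -oic acid.
The chain contains a C≡C triple bond, so the unsaturation ending is -yne.
The numbering direction is chosen so that the carboxylic acid carbon is C-1 by definition.
With this numbering: the triple bond between C-8 and C-9.
The name is non-8-ynoic acid.

non-8-ynoic acid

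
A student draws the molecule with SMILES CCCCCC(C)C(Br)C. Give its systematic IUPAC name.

The longest carbon chain is 8 atoms: the parent is octane.
Choose the numbering such that the substituent locant set {2,3} is lower than {6,7} at the first point of difference.
This places a bromo group at C-2; a methyl group at C-3.
Prefixes are listed alphabetically: bromo, methyl.
The name is 2-bromo-3-methyloctane.

2-bromo-3-methyloctane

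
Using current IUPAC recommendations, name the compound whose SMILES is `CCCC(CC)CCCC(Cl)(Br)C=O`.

The longest carbon chain that includes the –CHO group has 9 carbons, so the parent hydride is nonane.
The highest-priority functional group is an aldehyde (terminal –CHO), so the name ends in -al.
The numbering direction is chosen so that the aldehyde carbon is C-1 by definition.
This places a bromo group at C-2; a chloro group at C-2; an ethyl group at C-6.
Prefixes are listed alphabetically: bromo, chloro, ethyl.
The name is 2-bromo-2-chloro-6-ethylnonanal.

2-bromo-2-chloro-6-ethylnonanal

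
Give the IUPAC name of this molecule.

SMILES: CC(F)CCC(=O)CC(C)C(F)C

2,8-difluoro-3-methylnonan-5-one

The longest chain bearing the carbonyl is 9 carbons long (nonane).
The highest-priority functional group is a ketone (C=O on an internal carbon), so the name ends in -one.
Number the chain so that the substituent locant set {2,3,8} is lower than {2,7,8} at the first point of difference.
With this numbering: the carbonyl at C-5; fluoro groups at C-2 and C-8; a methyl group at C-3.
Prefixes are listed alphabetically: fluoro, methyl.
Assembling the pieces gives 2,8-difluoro-3-methylnonan-5-one.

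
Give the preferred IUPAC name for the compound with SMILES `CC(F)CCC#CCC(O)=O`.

7-fluorooct-3-ynoic acid

Counting along the main chain through the –COOH group and the multiple bond gives 8 carbons: the parent is octane.
The principal characteristic group is a carboxylic acid (terminal –COOH), named with the suffix -oic acid.
A C≡C triple bond in the chain gives the infix -yne-.
The numbering direction is chosen so that the carboxylic acid carbon is C-1 by definition.
That gives the triple bond between C-3 and C-4; a fluoro group at C-7.
Assembling the pieces gives 7-fluorooct-3-ynoic acid.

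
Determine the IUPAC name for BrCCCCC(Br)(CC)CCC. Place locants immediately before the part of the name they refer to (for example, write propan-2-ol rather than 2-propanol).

1,5-dibromo-5-ethyloctane

The longest carbon chain is 8 atoms: the parent is octane.
Choose the numbering such that the substituent locant set {1,5,5} is lower than {4,4,8} at the first point of difference.
That gives bromo groups at C-1 and C-5; an ethyl group at C-5.
The substituents are ordered alphabetically, ignoring any di-/tri- multipliers.
Assembling the pieces gives 1,5-dibromo-5-ethyloctane.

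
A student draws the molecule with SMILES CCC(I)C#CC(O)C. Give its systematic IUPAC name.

5-iodohept-3-yn-2-ol

The longest carbon chain that includes the –OH group and the multiple bond has 7 carbons, so the parent hydride is heptane.
The highest-priority functional group is an alcohol (–OH), so the name ends in -ol.
The chain contains a C≡C triple bond, so the unsaturation ending is -yne.
Choose the numbering such that numbering from this end puts the hydroxyl group at C-2 rather than C-6.
That gives the hydroxyl at C-2; the triple bond between C-3 and C-4; an iodo group at C-5.
Assembling the pieces gives 5-iodohept-3-yn-2-ol.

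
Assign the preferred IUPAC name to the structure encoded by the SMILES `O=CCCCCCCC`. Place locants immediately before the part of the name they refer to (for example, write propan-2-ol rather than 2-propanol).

The longest carbon chain that includes the –CHO group has 8 carbons, so the parent hydride is octane.
The highest-priority functional group is an aldehyde (terminal –CHO), so the name ends in -al.
Choose the numbering such that the aldehyde carbon is C-1 by definition.
Putting it together: octanal.

octanal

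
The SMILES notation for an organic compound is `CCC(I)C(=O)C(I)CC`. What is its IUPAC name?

The longest chain bearing the carbonyl is 7 carbons long (heptane).
A ketone (C=O on an internal carbon) is the principal characteristic group, giving the suffix -one.
Both numbering directions give the same locant set; either may be used.
That gives the carbonyl at C-4; iodo groups at C-3 and C-5.
The name is 3,5-diiodoheptan-4-one.

3,5-diiodoheptan-4-one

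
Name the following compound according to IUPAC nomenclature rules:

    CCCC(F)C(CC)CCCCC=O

6-ethyl-7-fluorodecanal

The longest chain bearing the –CHO group is 10 carbons long (decane).
The principal characteristic group is an aldehyde (terminal –CHO), named with the suffix -al.
The numbering direction is chosen so that the aldehyde carbon is C-1 by definition.
This places an ethyl group at C-6; a fluoro group at C-7.
Prefixes are listed alphabetically: ethyl, fluoro.
The name is 6-ethyl-7-fluorodecanal.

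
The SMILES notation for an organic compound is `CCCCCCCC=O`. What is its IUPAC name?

The longest chain bearing the –CHO group is 8 carbons long (octane).
An aldehyde (terminal –CHO) is the principal characteristic group, giving the suffix -al.
Choose the numbering such that the aldehyde carbon is C-1 by definition.
Putting it together: octanal.

octanal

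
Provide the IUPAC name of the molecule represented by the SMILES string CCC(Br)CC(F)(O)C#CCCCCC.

The longest chain bearing the –OH group and the multiple bond is 12 carbons long (dodecane).
The highest-priority functional group is an alcohol (–OH), so the name ends in -ol.
A C≡C triple bond in the chain gives the infix -yne-.
Choose the numbering such that numbering from this end puts the hydroxyl group at C-5 rather than C-8.
This places the hydroxyl at C-5; the triple bond between C-6 and C-7; a bromo group at C-3; a fluoro group at C-5.
The substituents are ordered alphabetically, ignoring any di-/tri- multipliers.
Putting it together: 3-bromo-5-fluorododec-6-yn-5-ol.

3-bromo-5-fluorododec-6-yn-5-ol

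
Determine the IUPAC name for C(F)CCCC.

1-fluoropentane

The longest carbon chain is 5 atoms: the parent is pentane.
The numbering direction is chosen so that the substituent locant set {1} is lower than {5} at the first point of difference.
This places a fluoro group at C-1.
Putting it together: 1-fluoropentane.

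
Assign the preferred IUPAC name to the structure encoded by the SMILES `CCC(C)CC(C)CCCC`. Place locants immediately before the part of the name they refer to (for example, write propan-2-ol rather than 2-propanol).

The parent chain contains 9 carbons (nonane).
Choose the numbering such that the substituent locant set {3,5} is lower than {5,7} at the first point of difference.
This places methyl groups at C-3 and C-5.
Assembling the pieces gives 3,5-dimethylnonane.

3,5-dimethylnonane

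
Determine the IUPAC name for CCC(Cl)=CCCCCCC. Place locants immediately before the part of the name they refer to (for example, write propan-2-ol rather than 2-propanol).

3-chlorodec-3-ene

Counting along the main chain through the multiple bond gives 10 carbons: the parent is decane.
The chain contains a C=C double bond, so the unsaturation ending is -ene.
Number the chain so that numbering from this end puts the double bond at C-3 rather than C-7.
That gives the double bond between C-3 and C-4; a chloro group at C-3.
Putting it together: 3-chlorodec-3-ene.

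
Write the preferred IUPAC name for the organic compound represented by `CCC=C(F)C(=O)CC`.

4-fluorohept-4-en-3-one

The longest carbon chain that includes the carbonyl and the multiple bond has 7 carbons, so the parent hydride is heptane.
The principal characteristic group is a ketone (C=O on an internal carbon), named with the suffix -one.
A C=C double bond in the chain gives the infix -ene-.
The numbering direction is chosen so that numbering from this end puts the carbonyl group at C-3 rather than C-5.
That gives the carbonyl at C-3; the double bond between C-4 and C-5; a fluoro group at C-4.
Putting it together: 4-fluorohept-4-en-3-one.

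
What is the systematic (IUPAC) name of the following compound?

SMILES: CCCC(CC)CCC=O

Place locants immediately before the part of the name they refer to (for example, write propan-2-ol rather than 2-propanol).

4-ethylheptanal

Counting along the main chain through the –CHO group gives 7 carbons: the parent is heptane.
An aldehyde (terminal –CHO) is the principal characteristic group, giving the suffix -al.
Number the chain so that the aldehyde carbon is C-1 by definition.
That gives an ethyl group at C-4.
Putting it together: 4-ethylheptanal.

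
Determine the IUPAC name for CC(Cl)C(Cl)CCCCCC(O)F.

7,8-dichloro-1-fluorononan-1-ol

The longest carbon chain that includes the –OH group has 9 carbons, so the parent hydride is nonane.
The principal characteristic group is an alcohol (–OH), named with the suffix -ol.
Choose the numbering such that numbering from this end puts the hydroxyl group at C-1 rather than C-9.
That gives the hydroxyl at C-1; chloro groups at C-7 and C-8; a fluoro group at C-1.
Prefixes are listed alphabetically: chloro, fluoro.
Assembling the pieces gives 7,8-dichloro-1-fluorononan-1-ol.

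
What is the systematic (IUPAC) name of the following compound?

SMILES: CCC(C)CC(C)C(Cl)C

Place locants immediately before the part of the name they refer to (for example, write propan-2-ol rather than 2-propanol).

2-chloro-3,5-dimethylheptane

The parent chain contains 7 carbons (heptane).
Choose the numbering such that the substituent locant set {2,3,5} is lower than {3,5,6} at the first point of difference.
With this numbering: a chloro group at C-2; methyl groups at C-3 and C-5.
Substituent prefixes are cited in alphabetical order (multiplying prefixes like di-/tri- are ignored for ordering).
Putting it together: 2-chloro-3,5-dimethylheptane.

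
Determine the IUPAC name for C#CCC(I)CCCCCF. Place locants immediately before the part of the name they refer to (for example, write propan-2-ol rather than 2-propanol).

9-fluoro-4-iodonon-1-yne

The longest carbon chain that includes the multiple bond has 9 carbons, so the parent hydride is nonane.
The chain contains a C≡C triple bond, so the unsaturation ending is -yne.
Choose the numbering such that numbering from this end puts the triple bond at C-1 rather than C-8.
That gives the triple bond between C-1 and C-2; a fluoro group at C-9; an iodo group at C-4.
Prefixes are listed alphabetically: fluoro, iodo.
The name is 9-fluoro-4-iodonon-1-yne.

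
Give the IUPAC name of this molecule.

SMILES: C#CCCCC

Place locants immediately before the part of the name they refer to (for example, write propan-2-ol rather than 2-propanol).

Counting along the main chain through the multiple bond gives 6 carbons: the parent is hexane.
A C≡C triple bond in the chain gives the infix -yne-.
Number the chain so that numbering from this end puts the triple bond at C-1 rather than C-5.
That gives the triple bond between C-1 and C-2.
The name is hex-1-yne.

hex-1-yne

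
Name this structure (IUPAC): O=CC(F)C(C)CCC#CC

2-fluoro-3-methyloct-6-ynal

The longest carbon chain that includes the –CHO group and the multiple bond has 8 carbons, so the parent hydride is octane.
An aldehyde (terminal –CHO) is the principal characteristic group, giving the suffix -al.
A C≡C triple bond in the chain gives the infix -yne-.
Choose the numbering such that the aldehyde carbon is C-1 by definition.
That gives the triple bond between C-6 and C-7; a fluoro group at C-2; a methyl group at C-3.
Substituent prefixes are cited in alphabetical order (multiplying prefixes like di-/tri- are ignored for ordering).
Putting it together: 2-fluoro-3-methyloct-6-ynal.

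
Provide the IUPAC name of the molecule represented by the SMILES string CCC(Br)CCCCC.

The longest carbon chain is 8 atoms: the parent is octane.
Number the chain so that the substituent locant set {3} is lower than {6} at the first point of difference.
With this numbering: a bromo group at C-3.
Assembling the pieces gives 3-bromooctane.

3-bromooctane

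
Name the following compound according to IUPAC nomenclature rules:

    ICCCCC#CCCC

Counting along the main chain through the multiple bond gives 9 carbons: the parent is nonane.
A C≡C triple bond in the chain gives the infix -yne-.
The numbering direction is chosen so that numbering from this end puts the triple bond at C-4 rather than C-5.
With this numbering: the triple bond between C-4 and C-5; an iodo group at C-9.
Assembling the pieces gives 9-iodonon-4-yne.

9-iodonon-4-yne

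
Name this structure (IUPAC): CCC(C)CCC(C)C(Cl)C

2-chloro-3,6-dimethyloctane

The longest continuous carbon chain has 8 atoms, so the parent hydride is octane.
The numbering direction is chosen so that the substituent locant set {2,3,6} is lower than {3,6,7} at the first point of difference.
With this numbering: a chloro group at C-2; methyl groups at C-3 and C-6.
The substituents are ordered alphabetically, ignoring any di-/tri- multipliers.
Putting it together: 2-chloro-3,6-dimethyloctane.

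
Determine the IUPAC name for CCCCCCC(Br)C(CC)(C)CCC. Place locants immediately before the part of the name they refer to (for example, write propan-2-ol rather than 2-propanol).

5-bromo-4-ethyl-4-methylundecane

The parent chain contains 11 carbons (undecane).
Number the chain so that the substituent locant set {4,4,5} is lower than {7,8,8} at the first point of difference.
That gives a bromo group at C-5; an ethyl group at C-4; a methyl group at C-4.
Prefixes are listed alphabetically: bromo, ethyl, methyl.
The name is 5-bromo-4-ethyl-4-methylundecane.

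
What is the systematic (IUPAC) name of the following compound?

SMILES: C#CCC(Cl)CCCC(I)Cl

4,8-dichloro-8-iodooct-1-yne

Counting along the main chain through the multiple bond gives 8 carbons: the parent is octane.
The chain contains a C≡C triple bond, so the unsaturation ending is -yne.
Choose the numbering such that numbering from this end puts the triple bond at C-1 rather than C-7.
With this numbering: the triple bond between C-1 and C-2; chloro groups at C-4 and C-8; an iodo group at C-8.
The substituents are ordered alphabetically, ignoring any di-/tri- multipliers.
Putting it together: 4,8-dichloro-8-iodooct-1-yne.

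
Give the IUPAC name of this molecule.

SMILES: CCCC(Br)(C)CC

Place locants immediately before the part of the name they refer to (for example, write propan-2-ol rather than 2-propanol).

The parent chain contains 6 carbons (hexane).
Number the chain so that the substituent locant set {3,3} is lower than {4,4} at the first point of difference.
That gives a bromo group at C-3; a methyl group at C-3.
Substituent prefixes are cited in alphabetical order (multiplying prefixes like di-/tri- are ignored for ordering).
Assembling the pieces gives 3-bromo-3-methylhexane.

3-bromo-3-methylhexane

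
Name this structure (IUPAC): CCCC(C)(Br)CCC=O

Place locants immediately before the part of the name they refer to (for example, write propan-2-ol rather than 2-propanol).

Counting along the main chain through the –CHO group gives 7 carbons: the parent is heptane.
The principal characteristic group is an aldehyde (terminal –CHO), named with the suffix -al.
Choose the numbering such that the aldehyde carbon is C-1 by definition.
That gives a bromo group at C-4; a methyl group at C-4.
The substituents are ordered alphabetically, ignoring any di-/tri- multipliers.
Putting it together: 4-bromo-4-methylheptanal.

4-bromo-4-methylheptanal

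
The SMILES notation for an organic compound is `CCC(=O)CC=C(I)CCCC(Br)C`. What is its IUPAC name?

10-bromo-6-iodoundec-5-en-3-one

The longest carbon chain that includes the carbonyl and the multiple bond has 11 carbons, so the parent hydride is undecane.
The highest-priority functional group is a ketone (C=O on an internal carbon), so the name ends in -one.
There is one C=C double bond, indicated by the ending -ene.
The numbering direction is chosen so that numbering from this end puts the carbonyl group at C-3 rather than C-9.
This places the carbonyl at C-3; the double bond between C-5 and C-6; a bromo group at C-10; an iodo group at C-6.
Prefixes are listed alphabetically: bromo, iodo.
The name is 10-bromo-6-iodoundec-5-en-3-one.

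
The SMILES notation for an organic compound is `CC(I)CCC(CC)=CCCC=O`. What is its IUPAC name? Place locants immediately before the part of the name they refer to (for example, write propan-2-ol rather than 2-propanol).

5-ethyl-8-iodonon-4-enal

Counting along the main chain through the –CHO group and the multiple bond gives 9 carbons: the parent is nonane.
The highest-priority functional group is an aldehyde (terminal –CHO), so the name ends in -al.
There is one C=C double bond, indicated by the ending -ene.
Number the chain so that the aldehyde carbon is C-1 by definition.
With this numbering: the double bond between C-4 and C-5; an ethyl group at C-5; an iodo group at C-8.
Substituent prefixes are cited in alphabetical order (multiplying prefixes like di-/tri- are ignored for ordering).
Assembling the pieces gives 5-ethyl-8-iodonon-4-enal.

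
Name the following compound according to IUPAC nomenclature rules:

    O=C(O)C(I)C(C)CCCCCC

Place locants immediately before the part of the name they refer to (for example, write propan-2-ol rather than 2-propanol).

The longest carbon chain that includes the –COOH group has 9 carbons, so the parent hydride is nonane.
The principal characteristic group is a carboxylic acid (terminal –COOH), named with the suffix -oic acid.
Choose the numbering such that the carboxylic acid carbon is C-1 by definition.
With this numbering: an iodo group at C-2; a methyl group at C-3.
Substituent prefixes are cited in alphabetical order (multiplying prefixes like di-/tri- are ignored for ordering).
Assembling the pieces gives 2-iodo-3-methylnonanoic acid.

2-iodo-3-methylnonanoic acid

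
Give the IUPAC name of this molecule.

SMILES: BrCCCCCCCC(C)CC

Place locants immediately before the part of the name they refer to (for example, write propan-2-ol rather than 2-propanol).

The longest continuous carbon chain has 10 atoms, so the parent hydride is decane.
Choose the numbering such that the substituent locant set {1,8} is lower than {3,10} at the first point of difference.
This places a bromo group at C-1; a methyl group at C-8.
Prefixes are listed alphabetically: bromo, methyl.
The name is 1-bromo-8-methyldecane.

1-bromo-8-methyldecane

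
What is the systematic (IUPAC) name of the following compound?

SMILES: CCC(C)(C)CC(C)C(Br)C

The longest carbon chain is 7 atoms: the parent is heptane.
Number the chain so that the substituent locant set {2,3,5,5} is lower than {3,3,5,6} at the first point of difference.
That gives a bromo group at C-2; methyl groups at C-3 and C-5 (×2).
Substituent prefixes are cited in alphabetical order (multiplying prefixes like di-/tri- are ignored for ordering).
Assembling the pieces gives 2-bromo-3,5,5-trimethylheptane.

2-bromo-3,5,5-trimethylheptane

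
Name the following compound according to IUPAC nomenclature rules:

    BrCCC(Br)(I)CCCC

1,3-dibromo-3-iodoheptane

The parent chain contains 7 carbons (heptane).
The numbering direction is chosen so that the substituent locant set {1,3,3} is lower than {5,5,7} at the first point of difference.
With this numbering: bromo groups at C-1 and C-3; an iodo group at C-3.
The substituents are ordered alphabetically, ignoring any di-/tri- multipliers.
Assembling the pieces gives 1,3-dibromo-3-iodoheptane.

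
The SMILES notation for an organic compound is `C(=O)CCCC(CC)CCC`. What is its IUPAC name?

5-ethyloctanal

Counting along the main chain through the –CHO group gives 8 carbons: the parent is octane.
The principal characteristic group is an aldehyde (terminal –CHO), named with the suffix -al.
Number the chain so that the aldehyde carbon is C-1 by definition.
This places an ethyl group at C-5.
Assembling the pieces gives 5-ethyloctanal.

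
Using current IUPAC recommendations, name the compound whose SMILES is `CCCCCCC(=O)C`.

octan-2-one

The longest chain bearing the carbonyl is 8 carbons long (octane).
The principal characteristic group is a ketone (C=O on an internal carbon), named with the suffix -one.
Choose the numbering such that numbering from this end puts the carbonyl group at C-2 rather than C-7.
With this numbering: the carbonyl at C-2.
Putting it together: octan-2-one.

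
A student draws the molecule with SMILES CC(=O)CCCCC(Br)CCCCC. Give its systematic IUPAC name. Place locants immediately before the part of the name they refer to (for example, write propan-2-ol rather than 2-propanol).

The longest chain bearing the carbonyl is 12 carbons long (dodecane).
A ketone (C=O on an internal carbon) is the principal characteristic group, giving the suffix -one.
Number the chain so that numbering from this end puts the carbonyl group at C-2 rather than C-11.
This places the carbonyl at C-2; a bromo group at C-7.
Putting it together: 7-bromododecan-2-one.

7-bromododecan-2-one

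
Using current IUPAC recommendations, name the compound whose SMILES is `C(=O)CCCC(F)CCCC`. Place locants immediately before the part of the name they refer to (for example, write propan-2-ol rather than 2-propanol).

Counting along the main chain through the –CHO group gives 9 carbons: the parent is nonane.
The highest-priority functional group is an aldehyde (terminal –CHO), so the name ends in -al.
Number the chain so that the aldehyde carbon is C-1 by definition.
That gives a fluoro group at C-5.
Assembling the pieces gives 5-fluorononanal.

5-fluorononanal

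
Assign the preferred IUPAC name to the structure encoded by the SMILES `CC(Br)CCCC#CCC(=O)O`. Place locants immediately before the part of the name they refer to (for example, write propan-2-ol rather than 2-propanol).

8-bromonon-3-ynoic acid

Counting along the main chain through the –COOH group and the multiple bond gives 9 carbons: the parent is nonane.
The principal characteristic group is a carboxylic acid (terminal –COOH), named with the suffix -oic acid.
The chain contains a C≡C triple bond, so the unsaturation ending is -yne.
Number the chain so that the carboxylic acid carbon is C-1 by definition.
With this numbering: the triple bond between C-3 and C-4; a bromo group at C-8.
Assembling the pieces gives 8-bromonon-3-ynoic acid.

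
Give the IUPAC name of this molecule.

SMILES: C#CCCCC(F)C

Counting along the main chain through the multiple bond gives 7 carbons: the parent is heptane.
The chain contains a C≡C triple bond, so the unsaturation ending is -yne.
Number the chain so that numbering from this end puts the triple bond at C-1 rather than C-6.
That gives the triple bond between C-1 and C-2; a fluoro group at C-6.
Assembling the pieces gives 6-fluorohept-1-yne.

6-fluorohept-1-yne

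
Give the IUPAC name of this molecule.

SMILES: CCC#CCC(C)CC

6-methyloct-3-yne

Counting along the main chain through the multiple bond gives 8 carbons: the parent is octane.
The chain contains a C≡C triple bond, so the unsaturation ending is -yne.
Number the chain so that numbering from this end puts the triple bond at C-3 rather than C-5.
This places the triple bond between C-3 and C-4; a methyl group at C-6.
Putting it together: 6-methyloct-3-yne.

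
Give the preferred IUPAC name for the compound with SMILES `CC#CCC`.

pent-2-yne

The longest chain bearing the multiple bond is 5 carbons long (pentane).
A C≡C triple bond in the chain gives the infix -yne-.
Choose the numbering such that numbering from this end puts the triple bond at C-2 rather than C-3.
That gives the triple bond between C-2 and C-3.
Assembling the pieces gives pent-2-yne.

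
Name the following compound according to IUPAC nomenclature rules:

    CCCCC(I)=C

2-iodohex-1-ene

The longest carbon chain that includes the multiple bond has 6 carbons, so the parent hydride is hexane.
The chain contains a C=C double bond, so the unsaturation ending is -ene.
Number the chain so that numbering from this end puts the double bond at C-1 rather than C-5.
With this numbering: the double bond between C-1 and C-2; an iodo group at C-2.
Assembling the pieces gives 2-iodohex-1-ene.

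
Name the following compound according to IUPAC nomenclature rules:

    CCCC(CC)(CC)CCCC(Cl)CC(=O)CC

Counting along the main chain through the carbonyl gives 12 carbons: the parent is dodecane.
The principal characteristic group is a ketone (C=O on an internal carbon), named with the suffix -one.
Choose the numbering such that numbering from this end puts the carbonyl group at C-3 rather than C-10.
This places the carbonyl at C-3; a chloro group at C-5; two ethyl groups at C-9.
Substituent prefixes are cited in alphabetical order (multiplying prefixes like di-/tri- are ignored for ordering).
The name is 5-chloro-9,9-diethyldodecan-3-one.

5-chloro-9,9-diethyldodecan-3-one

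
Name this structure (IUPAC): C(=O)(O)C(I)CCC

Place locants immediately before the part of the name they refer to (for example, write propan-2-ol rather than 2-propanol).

The longest carbon chain that includes the –COOH group has 5 carbons, so the parent hydride is pentane.
The principal characteristic group is a carboxylic acid (terminal –COOH), named with the suffix -oic acid.
Number the chain so that the carboxylic acid carbon is C-1 by definition.
That gives an iodo group at C-2.
Assembling the pieces gives 2-iodopentanoic acid.

2-iodopentanoic acid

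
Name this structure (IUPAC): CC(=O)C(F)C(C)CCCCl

Counting along the main chain through the carbonyl gives 7 carbons: the parent is heptane.
The principal characteristic group is a ketone (C=O on an internal carbon), named with the suffix -one.
Choose the numbering such that numbering from this end puts the carbonyl group at C-2 rather than C-6.
With this numbering: the carbonyl at C-2; a chloro group at C-7; a fluoro group at C-3; a methyl group at C-4.
The substituents are ordered alphabetically, ignoring any di-/tri- multipliers.
Assembling the pieces gives 7-chloro-3-fluoro-4-methylheptan-2-one.

7-chloro-3-fluoro-4-methylheptan-2-one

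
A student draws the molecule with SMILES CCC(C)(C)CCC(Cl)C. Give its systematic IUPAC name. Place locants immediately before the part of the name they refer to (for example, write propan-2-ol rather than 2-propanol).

2-chloro-5,5-dimethylheptane

The longest carbon chain is 7 atoms: the parent is heptane.
Number the chain so that the substituent locant set {2,5,5} is lower than {3,3,6} at the first point of difference.
That gives a chloro group at C-2; two methyl groups at C-5.
Prefixes are listed alphabetically: chloro, methyl.
Assembling the pieces gives 2-chloro-5,5-dimethylheptane.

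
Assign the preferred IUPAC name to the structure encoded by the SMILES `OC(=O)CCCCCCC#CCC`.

The longest chain bearing the –COOH group and the multiple bond is 11 carbons long (undecane).
The highest-priority functional group is a carboxylic acid (terminal –COOH), so the name ends in -oic acid.
The chain contains a C≡C triple bond, so the unsaturation ending is -yne.
The numbering direction is chosen so that the carboxylic acid carbon is C-1 by definition.
With this numbering: the triple bond between C-8 and C-9.
Assembling the pieces gives undec-8-ynoic acid.

undec-8-ynoic acid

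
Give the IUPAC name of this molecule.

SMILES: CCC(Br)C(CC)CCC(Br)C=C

The longest chain bearing the multiple bond is 9 carbons long (nonane).
A C=C double bond in the chain gives the infix -ene-.
The numbering direction is chosen so that numbering from this end puts the double bond at C-1 rather than C-8.
With this numbering: the double bond between C-1 and C-2; bromo groups at C-3 and C-7; an ethyl group at C-6.
Prefixes are listed alphabetically: bromo, ethyl.
Assembling the pieces gives 3,7-dibromo-6-ethylnon-1-ene.

3,7-dibromo-6-ethylnon-1-ene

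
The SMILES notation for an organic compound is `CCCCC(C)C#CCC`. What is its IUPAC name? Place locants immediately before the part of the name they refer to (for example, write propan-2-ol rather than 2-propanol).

The longest carbon chain that includes the multiple bond has 9 carbons, so the parent hydride is nonane.
A C≡C triple bond in the chain gives the infix -yne-.
Number the chain so that numbering from this end puts the triple bond at C-3 rather than C-6.
With this numbering: the triple bond between C-3 and C-4; a methyl group at C-5.
Assembling the pieces gives 5-methylnon-3-yne.

5-methylnon-3-yne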